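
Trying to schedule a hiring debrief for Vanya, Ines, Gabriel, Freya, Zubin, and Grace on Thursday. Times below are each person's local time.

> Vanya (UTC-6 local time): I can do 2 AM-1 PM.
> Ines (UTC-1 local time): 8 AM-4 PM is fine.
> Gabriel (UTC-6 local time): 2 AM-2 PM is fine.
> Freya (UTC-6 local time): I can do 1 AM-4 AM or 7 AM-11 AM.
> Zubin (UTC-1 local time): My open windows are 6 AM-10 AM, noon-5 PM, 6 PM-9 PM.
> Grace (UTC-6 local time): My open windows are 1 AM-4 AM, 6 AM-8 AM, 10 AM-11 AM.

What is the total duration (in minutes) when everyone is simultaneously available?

Vanya in UTC: 08:00-19:00 (add 6h to convert from UTC-6).
Ines in UTC: 09:00-17:00 (add 1h to convert from UTC-1).
Gabriel in UTC: 08:00-20:00 (add 6h to convert from UTC-6).
Freya in UTC: 07:00-10:00, 13:00-17:00 (add 6h to convert from UTC-6).
Zubin in UTC: 07:00-11:00, 13:00-18:00, 19:00-22:00 (add 1h to convert from UTC-1).
Grace in UTC: 07:00-10:00, 12:00-14:00, 16:00-17:00 (add 6h to convert from UTC-6).
Vanya ∩ Ines: 09:00-17:00.
Vanya ∩ Ines ∩ Gabriel: 09:00-17:00.
Vanya ∩ Ines ∩ Gabriel ∩ Freya: 09:00-10:00, 13:00-17:00.
Vanya ∩ Ines ∩ Gabriel ∩ Freya ∩ Zubin: 09:00-10:00, 13:00-17:00.
Vanya ∩ Ines ∩ Gabriel ∩ Freya ∩ Zubin ∩ Grace: 09:00-10:00, 13:00-14:00, 16:00-17:00.
Summing the common windows: 60 + 60 + 60 = 180 minutes.

180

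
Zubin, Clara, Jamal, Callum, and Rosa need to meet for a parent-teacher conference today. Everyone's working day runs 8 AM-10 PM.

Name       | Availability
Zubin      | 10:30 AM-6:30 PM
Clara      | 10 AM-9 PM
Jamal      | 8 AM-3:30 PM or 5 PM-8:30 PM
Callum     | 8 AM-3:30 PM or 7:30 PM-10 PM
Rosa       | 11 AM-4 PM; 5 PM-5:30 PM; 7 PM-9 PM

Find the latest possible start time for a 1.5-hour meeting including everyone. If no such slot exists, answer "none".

Zubin ∩ Clara: 10:30-18:30.
Zubin ∩ Clara ∩ Jamal: 10:30-15:30, 17:00-18:30.
Zubin ∩ Clara ∩ Jamal ∩ Callum: 10:30-15:30.
Zubin ∩ Clara ∩ Jamal ∩ Callum ∩ Rosa: 11:00-15:30.
Those are the intersection windows.
The last common window of at least 90 minutes is 11:00-15:30; a 90-minute meeting can start as late as 14:00 and still end by 15:30.

14:00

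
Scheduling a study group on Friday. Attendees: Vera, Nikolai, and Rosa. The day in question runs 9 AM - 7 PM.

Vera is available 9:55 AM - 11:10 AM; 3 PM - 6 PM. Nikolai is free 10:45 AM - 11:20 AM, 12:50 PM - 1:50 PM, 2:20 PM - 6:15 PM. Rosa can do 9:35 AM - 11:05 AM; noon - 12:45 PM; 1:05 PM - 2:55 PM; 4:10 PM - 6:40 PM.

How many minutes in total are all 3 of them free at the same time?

130

Vera ∩ Nikolai: 10:45-11:10, 15:00-18:00.
Vera ∩ Nikolai ∩ Rosa: 10:45-11:05, 16:10-18:00.
Those are the intersection windows.
Summing the common windows: 20 + 110 = 130 minutes.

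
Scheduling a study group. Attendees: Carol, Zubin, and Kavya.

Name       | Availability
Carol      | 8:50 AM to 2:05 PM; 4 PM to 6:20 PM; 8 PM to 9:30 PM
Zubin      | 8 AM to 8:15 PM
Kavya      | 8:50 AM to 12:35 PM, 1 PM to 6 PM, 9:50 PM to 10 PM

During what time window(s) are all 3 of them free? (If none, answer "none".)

08:50-12:35, 13:00-14:05, 16:00-18:00

Carol ∩ Zubin: 08:50-14:05, 16:00-18:20, 20:00-20:15.
Carol ∩ Zubin ∩ Kavya: 08:50-12:35, 13:00-14:05, 16:00-18:00.
So the common availability across everyone is 08:50-12:35, 13:00-14:05, 16:00-18:00.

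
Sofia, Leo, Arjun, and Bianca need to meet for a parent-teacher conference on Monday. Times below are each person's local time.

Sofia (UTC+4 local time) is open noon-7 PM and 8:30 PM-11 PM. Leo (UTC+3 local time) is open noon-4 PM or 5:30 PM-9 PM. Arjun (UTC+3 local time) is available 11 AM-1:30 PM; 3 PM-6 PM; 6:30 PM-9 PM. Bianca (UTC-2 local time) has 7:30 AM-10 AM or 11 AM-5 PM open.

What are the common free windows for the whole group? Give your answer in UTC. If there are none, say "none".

Sofia in UTC: 08:00-15:00, 16:30-19:00 (subtract 4h to convert from UTC+4).
Leo in UTC: 09:00-13:00, 14:30-18:00 (subtract 3h to convert from UTC+3).
Arjun in UTC: 08:00-10:30, 12:00-15:00, 15:30-18:00 (subtract 3h to convert from UTC+3).
Bianca in UTC: 09:30-12:00, 13:00-19:00 (add 2h to convert from UTC-2).
Sofia ∩ Leo: 09:00-13:00, 14:30-15:00, 16:30-18:00.
Sofia ∩ Leo ∩ Arjun: 09:00-10:30, 12:00-13:00, 14:30-15:00, 16:30-18:00.
Sofia ∩ Leo ∩ Arjun ∩ Bianca: 09:30-10:30, 14:30-15:00, 16:30-18:00.

09:30-10:30, 14:30-15:00, 16:30-18:00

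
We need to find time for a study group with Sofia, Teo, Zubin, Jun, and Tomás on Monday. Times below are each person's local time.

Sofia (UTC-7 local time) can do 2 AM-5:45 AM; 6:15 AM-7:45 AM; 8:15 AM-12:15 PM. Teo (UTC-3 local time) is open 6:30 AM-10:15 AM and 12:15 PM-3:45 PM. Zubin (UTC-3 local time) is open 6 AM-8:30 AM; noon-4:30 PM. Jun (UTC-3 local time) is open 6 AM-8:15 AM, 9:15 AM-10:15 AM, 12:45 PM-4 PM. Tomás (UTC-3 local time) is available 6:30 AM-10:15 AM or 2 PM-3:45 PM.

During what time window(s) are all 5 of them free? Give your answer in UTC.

09:30-11:15, 17:00-18:45

Sofia in UTC: 09:00-12:45, 13:15-14:45, 15:15-19:15 (add 7h to convert from UTC-7).
Teo in UTC: 09:30-13:15, 15:15-18:45 (add 3h to convert from UTC-3).
Zubin in UTC: 09:00-11:30, 15:00-19:30 (add 3h to convert from UTC-3).
Jun in UTC: 09:00-11:15, 12:15-13:15, 15:45-19:00 (add 3h to convert from UTC-3).
Tomás in UTC: 09:30-13:15, 17:00-18:45 (add 3h to convert from UTC-3).
Sofia ∩ Teo: 09:30-12:45, 15:15-18:45.
Sofia ∩ Teo ∩ Zubin: 09:30-11:30, 15:15-18:45.
Sofia ∩ Teo ∩ Zubin ∩ Jun: 09:30-11:15, 15:45-18:45.
Sofia ∩ Teo ∩ Zubin ∩ Jun ∩ Tomás: 09:30-11:15, 17:00-18:45.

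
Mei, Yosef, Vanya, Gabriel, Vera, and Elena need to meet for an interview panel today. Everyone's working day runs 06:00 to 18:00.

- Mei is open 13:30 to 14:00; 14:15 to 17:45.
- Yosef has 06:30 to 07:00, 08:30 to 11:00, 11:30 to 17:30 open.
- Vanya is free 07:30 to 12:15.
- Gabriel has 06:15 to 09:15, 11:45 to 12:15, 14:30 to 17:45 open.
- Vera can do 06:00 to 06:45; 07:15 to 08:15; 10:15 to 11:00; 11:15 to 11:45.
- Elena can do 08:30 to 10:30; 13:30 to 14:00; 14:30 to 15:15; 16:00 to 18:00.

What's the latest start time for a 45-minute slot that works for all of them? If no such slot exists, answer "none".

Mei ∩ Yosef: 13:30-14:00, 14:15-17:30.
Mei ∩ Yosef ∩ Vanya: ∅.
Mei ∩ Yosef ∩ Vanya ∩ Gabriel: ∅.
Mei ∩ Yosef ∩ Vanya ∩ Gabriel ∩ Vera: ∅.
Mei ∩ Yosef ∩ Vanya ∩ Gabriel ∩ Vera ∩ Elena: ∅.
There is no time when everyone is free.
No common window is at least 45 minutes long.

none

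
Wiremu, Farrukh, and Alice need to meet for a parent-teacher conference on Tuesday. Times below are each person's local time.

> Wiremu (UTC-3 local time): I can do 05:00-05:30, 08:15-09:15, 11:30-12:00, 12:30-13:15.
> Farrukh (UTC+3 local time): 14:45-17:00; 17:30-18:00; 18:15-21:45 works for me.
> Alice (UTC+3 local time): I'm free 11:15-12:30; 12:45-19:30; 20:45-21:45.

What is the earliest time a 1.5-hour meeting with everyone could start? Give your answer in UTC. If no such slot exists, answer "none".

none

Wiremu in UTC: 08:00-08:30, 11:15-12:15, 14:30-15:00, 15:30-16:15 (add 3h to convert from UTC-3).
Farrukh in UTC: 11:45-14:00, 14:30-15:00, 15:15-18:45 (subtract 3h to convert from UTC+3).
Alice in UTC: 08:15-09:30, 09:45-16:30, 17:45-18:45 (subtract 3h to convert from UTC+3).
Wiremu ∩ Farrukh: 11:45-12:15, 14:30-15:00, 15:30-16:15.
Wiremu ∩ Farrukh ∩ Alice: 11:45-12:15, 14:30-15:00, 15:30-16:15.
No common window is at least 90 minutes long.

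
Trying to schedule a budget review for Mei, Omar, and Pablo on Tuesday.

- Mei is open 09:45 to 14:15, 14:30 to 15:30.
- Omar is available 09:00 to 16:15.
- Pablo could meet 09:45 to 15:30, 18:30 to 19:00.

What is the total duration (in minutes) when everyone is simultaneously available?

Mei ∩ Omar: 09:45-14:15, 14:30-15:30.
Mei ∩ Omar ∩ Pablo: 09:45-14:15, 14:30-15:30.
Summing the common windows: 270 + 60 = 330 minutes.

330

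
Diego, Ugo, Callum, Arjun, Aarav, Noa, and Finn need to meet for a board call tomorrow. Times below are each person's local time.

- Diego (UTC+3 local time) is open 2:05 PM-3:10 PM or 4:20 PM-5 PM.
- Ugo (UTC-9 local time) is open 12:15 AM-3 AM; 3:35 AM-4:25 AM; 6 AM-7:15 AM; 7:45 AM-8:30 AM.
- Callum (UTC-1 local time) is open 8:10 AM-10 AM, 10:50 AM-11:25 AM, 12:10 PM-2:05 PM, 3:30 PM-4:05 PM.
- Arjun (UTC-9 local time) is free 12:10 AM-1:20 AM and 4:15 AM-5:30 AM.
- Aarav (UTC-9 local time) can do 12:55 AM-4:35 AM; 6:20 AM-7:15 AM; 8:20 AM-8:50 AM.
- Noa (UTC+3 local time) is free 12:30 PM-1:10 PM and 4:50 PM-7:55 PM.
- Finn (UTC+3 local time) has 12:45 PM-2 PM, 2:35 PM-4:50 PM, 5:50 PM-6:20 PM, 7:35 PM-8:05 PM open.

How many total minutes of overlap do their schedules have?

0

Diego in UTC: 11:05-12:10, 13:20-14:00 (subtract 3h to convert from UTC+3).
Ugo in UTC: 09:15-12:00, 12:35-13:25, 15:00-16:15, 16:45-17:30 (add 9h to convert from UTC-9).
Callum in UTC: 09:10-11:00, 11:50-12:25, 13:10-15:05, 16:30-17:05 (add 1h to convert from UTC-1).
Arjun in UTC: 09:10-10:20, 13:15-14:30 (add 9h to convert from UTC-9).
Aarav in UTC: 09:55-13:35, 15:20-16:15, 17:20-17:50 (add 9h to convert from UTC-9).
Noa in UTC: 09:30-10:10, 13:50-16:55 (subtract 3h to convert from UTC+3).
Finn in UTC: 09:45-11:00, 11:35-13:50, 14:50-15:20, 16:35-17:05 (subtract 3h to convert from UTC+3).
Diego ∩ Ugo: 11:05-12:00, 13:20-13:25.
Diego ∩ Ugo ∩ Callum: 11:50-12:00, 13:20-13:25.
Diego ∩ Ugo ∩ Callum ∩ Arjun: 13:20-13:25.
Diego ∩ Ugo ∩ Callum ∩ Arjun ∩ Aarav: 13:20-13:25.
Diego ∩ Ugo ∩ Callum ∩ Arjun ∩ Aarav ∩ Noa: ∅.
Diego ∩ Ugo ∩ Callum ∩ Arjun ∩ Aarav ∩ Noa ∩ Finn: ∅.
There is no time when everyone is free.
There is no common window, so the total is 0 minutes.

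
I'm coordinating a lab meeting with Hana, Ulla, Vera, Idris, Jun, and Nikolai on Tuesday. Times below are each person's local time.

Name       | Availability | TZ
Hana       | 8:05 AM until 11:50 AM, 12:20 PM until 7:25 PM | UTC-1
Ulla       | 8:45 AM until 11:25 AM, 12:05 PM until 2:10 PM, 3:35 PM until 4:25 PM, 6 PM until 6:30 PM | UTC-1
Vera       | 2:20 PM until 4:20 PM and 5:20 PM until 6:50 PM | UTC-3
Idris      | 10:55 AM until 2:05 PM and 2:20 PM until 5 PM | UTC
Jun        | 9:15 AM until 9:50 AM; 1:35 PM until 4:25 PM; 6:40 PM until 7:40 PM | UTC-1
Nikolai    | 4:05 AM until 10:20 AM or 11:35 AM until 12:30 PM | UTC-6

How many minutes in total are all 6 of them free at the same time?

Hana in UTC: 09:05-12:50, 13:20-20:25 (add 1h to convert from UTC-1).
Ulla in UTC: 09:45-12:25, 13:05-15:10, 16:35-17:25, 19:00-19:30 (add 1h to convert from UTC-1).
Vera in UTC: 17:20-19:20, 20:20-21:50 (add 3h to convert from UTC-3).
Idris in UTC: 10:55-14:05, 14:20-17:00.
Jun in UTC: 10:15-10:50, 14:35-17:25, 19:40-20:40 (add 1h to convert from UTC-1).
Nikolai in UTC: 10:05-16:20, 17:35-18:30 (add 6h to convert from UTC-6).
Hana ∩ Ulla: 09:45-12:25, 13:20-15:10, 16:35-17:25, 19:00-19:30.
Hana ∩ Ulla ∩ Vera: 17:20-17:25, 19:00-19:20.
Hana ∩ Ulla ∩ Vera ∩ Idris: ∅.
Hana ∩ Ulla ∩ Vera ∩ Idris ∩ Jun: ∅.
Hana ∩ Ulla ∩ Vera ∩ Idris ∩ Jun ∩ Nikolai: ∅.
There is no time when everyone is free.
There is no common window, so the total is 0 minutes.

0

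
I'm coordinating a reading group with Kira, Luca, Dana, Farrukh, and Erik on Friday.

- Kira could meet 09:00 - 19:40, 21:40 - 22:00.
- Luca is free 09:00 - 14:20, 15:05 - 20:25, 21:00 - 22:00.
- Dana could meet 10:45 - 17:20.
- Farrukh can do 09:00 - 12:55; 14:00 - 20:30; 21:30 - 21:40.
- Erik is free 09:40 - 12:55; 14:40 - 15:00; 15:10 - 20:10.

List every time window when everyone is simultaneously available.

Kira ∩ Luca: 09:00-14:20, 15:05-19:40, 21:40-22:00.
Kira ∩ Luca ∩ Dana: 10:45-14:20, 15:05-17:20.
Kira ∩ Luca ∩ Dana ∩ Farrukh: 10:45-12:55, 14:00-14:20, 15:05-17:20.
Kira ∩ Luca ∩ Dana ∩ Farrukh ∩ Erik: 10:45-12:55, 15:10-17:20.
So the common availability across everyone is 10:45-12:55, 15:10-17:20.

10:45-12:55, 15:10-17:20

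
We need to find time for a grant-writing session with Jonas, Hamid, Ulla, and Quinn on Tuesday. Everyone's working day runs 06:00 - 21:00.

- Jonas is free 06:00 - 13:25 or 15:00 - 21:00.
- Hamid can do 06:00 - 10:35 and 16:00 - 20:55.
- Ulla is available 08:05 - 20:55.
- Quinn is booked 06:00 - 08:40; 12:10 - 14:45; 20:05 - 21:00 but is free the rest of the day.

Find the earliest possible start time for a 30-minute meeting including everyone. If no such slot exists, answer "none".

08:40

Jonas free: 06:00-13:25, 15:00-21:00.
Hamid free: 06:00-10:35, 16:00-20:55.
Ulla free: 08:05-20:55.
Quinn free: 08:40-12:10, 14:45-20:05 (invert busy blocks within the working day).
Jonas ∩ Hamid: 06:00-10:35, 16:00-20:55.
Jonas ∩ Hamid ∩ Ulla: 08:05-10:35, 16:00-20:55.
Jonas ∩ Hamid ∩ Ulla ∩ Quinn: 08:40-10:35, 16:00-20:05.
So the common availability across everyone is 08:40-10:35, 16:00-20:05.
The first common window of at least 30 minutes is 08:40-10:35, so the earliest start is 08:40.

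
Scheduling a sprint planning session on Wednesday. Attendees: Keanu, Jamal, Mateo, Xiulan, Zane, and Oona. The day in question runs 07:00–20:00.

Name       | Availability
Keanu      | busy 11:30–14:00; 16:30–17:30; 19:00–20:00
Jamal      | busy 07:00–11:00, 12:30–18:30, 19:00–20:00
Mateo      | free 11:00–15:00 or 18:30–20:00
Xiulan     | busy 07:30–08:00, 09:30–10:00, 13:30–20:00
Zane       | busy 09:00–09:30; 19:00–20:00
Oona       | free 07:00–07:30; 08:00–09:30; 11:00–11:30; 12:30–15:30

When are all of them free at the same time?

11:00-11:30

Keanu free: 07:00-11:30, 14:00-16:30, 17:30-19:00 (invert busy blocks within the working day).
Jamal free: 11:00-12:30, 18:30-19:00 (invert busy blocks within the working day).
Mateo free: 11:00-15:00, 18:30-20:00.
Xiulan free: 07:00-07:30, 08:00-09:30, 10:00-13:30 (invert busy blocks within the working day).
Zane free: 07:00-09:00, 09:30-19:00 (invert busy blocks within the working day).
Oona free: 07:00-07:30, 08:00-09:30, 11:00-11:30, 12:30-15:30.
Keanu ∩ Jamal: 11:00-11:30, 18:30-19:00.
Keanu ∩ Jamal ∩ Mateo: 11:00-11:30, 18:30-19:00.
Keanu ∩ Jamal ∩ Mateo ∩ Xiulan: 11:00-11:30.
Keanu ∩ Jamal ∩ Mateo ∩ Xiulan ∩ Zane: 11:00-11:30.
Keanu ∩ Jamal ∩ Mateo ∩ Xiulan ∩ Zane ∩ Oona: 11:00-11:30.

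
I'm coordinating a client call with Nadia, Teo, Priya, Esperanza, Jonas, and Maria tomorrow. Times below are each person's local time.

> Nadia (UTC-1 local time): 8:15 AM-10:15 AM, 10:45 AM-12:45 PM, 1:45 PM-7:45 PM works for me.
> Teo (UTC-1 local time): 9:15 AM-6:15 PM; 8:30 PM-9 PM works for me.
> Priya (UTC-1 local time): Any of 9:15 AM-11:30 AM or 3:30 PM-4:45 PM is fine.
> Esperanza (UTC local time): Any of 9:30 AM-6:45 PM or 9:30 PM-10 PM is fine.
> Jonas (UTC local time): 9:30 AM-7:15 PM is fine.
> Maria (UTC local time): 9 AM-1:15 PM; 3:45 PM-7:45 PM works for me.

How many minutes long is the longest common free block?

75

Nadia in UTC: 09:15-11:15, 11:45-13:45, 14:45-20:45 (add 1h to convert from UTC-1).
Teo in UTC: 10:15-19:15, 21:30-22:00 (add 1h to convert from UTC-1).
Priya in UTC: 10:15-12:30, 16:30-17:45 (add 1h to convert from UTC-1).
Esperanza in UTC: 09:30-18:45, 21:30-22:00.
Jonas in UTC: 09:30-19:15.
Maria in UTC: 09:00-13:15, 15:45-19:45.
Nadia ∩ Teo: 10:15-11:15, 11:45-13:45, 14:45-19:15.
Nadia ∩ Teo ∩ Priya: 10:15-11:15, 11:45-12:30, 16:30-17:45.
Nadia ∩ Teo ∩ Priya ∩ Esperanza: 10:15-11:15, 11:45-12:30, 16:30-17:45.
Nadia ∩ Teo ∩ Priya ∩ Esperanza ∩ Jonas: 10:15-11:15, 11:45-12:30, 16:30-17:45.
Nadia ∩ Teo ∩ Priya ∩ Esperanza ∩ Jonas ∩ Maria: 10:15-11:15, 11:45-12:30, 16:30-17:45.
The longest is 16:30-17:45 at 75 minutes.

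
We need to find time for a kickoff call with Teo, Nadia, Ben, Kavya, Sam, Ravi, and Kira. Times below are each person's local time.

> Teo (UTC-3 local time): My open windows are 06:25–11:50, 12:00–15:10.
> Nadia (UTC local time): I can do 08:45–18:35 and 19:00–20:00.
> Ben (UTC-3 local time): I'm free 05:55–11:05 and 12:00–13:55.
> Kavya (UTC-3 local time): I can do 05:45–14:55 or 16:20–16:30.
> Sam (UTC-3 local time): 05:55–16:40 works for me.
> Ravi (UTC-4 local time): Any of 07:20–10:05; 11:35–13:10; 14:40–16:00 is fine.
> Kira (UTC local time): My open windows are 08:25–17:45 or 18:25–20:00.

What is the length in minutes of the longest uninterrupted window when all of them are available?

Teo in UTC: 09:25-14:50, 15:00-18:10 (add 3h to convert from UTC-3).
Nadia in UTC: 08:45-18:35, 19:00-20:00.
Ben in UTC: 08:55-14:05, 15:00-16:55 (add 3h to convert from UTC-3).
Kavya in UTC: 08:45-17:55, 19:20-19:30 (add 3h to convert from UTC-3).
Sam in UTC: 08:55-19:40 (add 3h to convert from UTC-3).
Ravi in UTC: 11:20-14:05, 15:35-17:10, 18:40-20:00 (add 4h to convert from UTC-4).
Kira in UTC: 08:25-17:45, 18:25-20:00.
Teo ∩ Nadia: 09:25-14:50, 15:00-18:10.
Teo ∩ Nadia ∩ Ben: 09:25-14:05, 15:00-16:55.
Teo ∩ Nadia ∩ Ben ∩ Kavya: 09:25-14:05, 15:00-16:55.
Teo ∩ Nadia ∩ Ben ∩ Kavya ∩ Sam: 09:25-14:05, 15:00-16:55.
Teo ∩ Nadia ∩ Ben ∩ Kavya ∩ Sam ∩ Ravi: 11:20-14:05, 15:35-16:55.
Teo ∩ Nadia ∩ Ben ∩ Kavya ∩ Sam ∩ Ravi ∩ Kira: 11:20-14:05, 15:35-16:55.
The longest is 11:20-14:05 at 165 minutes.

165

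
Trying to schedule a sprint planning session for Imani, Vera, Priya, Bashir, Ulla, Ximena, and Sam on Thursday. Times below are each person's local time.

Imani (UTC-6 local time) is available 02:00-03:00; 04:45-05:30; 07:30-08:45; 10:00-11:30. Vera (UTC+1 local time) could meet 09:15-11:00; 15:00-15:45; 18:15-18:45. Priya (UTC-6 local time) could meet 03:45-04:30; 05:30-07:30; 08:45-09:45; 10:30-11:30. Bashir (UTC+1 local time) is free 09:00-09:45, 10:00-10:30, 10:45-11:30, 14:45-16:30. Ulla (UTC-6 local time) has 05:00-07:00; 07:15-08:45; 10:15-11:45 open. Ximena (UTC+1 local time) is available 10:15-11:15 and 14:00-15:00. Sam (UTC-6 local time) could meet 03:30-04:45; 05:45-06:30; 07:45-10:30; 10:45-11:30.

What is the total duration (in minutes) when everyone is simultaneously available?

0

Imani in UTC: 08:00-09:00, 10:45-11:30, 13:30-14:45, 16:00-17:30 (add 6h to convert from UTC-6).
Vera in UTC: 08:15-10:00, 14:00-14:45, 17:15-17:45 (subtract 1h to convert from UTC+1).
Priya in UTC: 09:45-10:30, 11:30-13:30, 14:45-15:45, 16:30-17:30 (add 6h to convert from UTC-6).
Bashir in UTC: 08:00-08:45, 09:00-09:30, 09:45-10:30, 13:45-15:30 (subtract 1h to convert from UTC+1).
Ulla in UTC: 11:00-13:00, 13:15-14:45, 16:15-17:45 (add 6h to convert from UTC-6).
Ximena in UTC: 09:15-10:15, 13:00-14:00 (subtract 1h to convert from UTC+1).
Sam in UTC: 09:30-10:45, 11:45-12:30, 13:45-16:30, 16:45-17:30 (add 6h to convert from UTC-6).
Imani ∩ Vera: 08:15-09:00, 14:00-14:45, 17:15-17:30.
Imani ∩ Vera ∩ Priya: 17:15-17:30.
Imani ∩ Vera ∩ Priya ∩ Bashir: ∅.
Imani ∩ Vera ∩ Priya ∩ Bashir ∩ Ulla: ∅.
Imani ∩ Vera ∩ Priya ∩ Bashir ∩ Ulla ∩ Ximena: ∅.
Imani ∩ Vera ∩ Priya ∩ Bashir ∩ Ulla ∩ Ximena ∩ Sam: ∅.
There is no time when everyone is free.
There is no common window, so the total is 0 minutes.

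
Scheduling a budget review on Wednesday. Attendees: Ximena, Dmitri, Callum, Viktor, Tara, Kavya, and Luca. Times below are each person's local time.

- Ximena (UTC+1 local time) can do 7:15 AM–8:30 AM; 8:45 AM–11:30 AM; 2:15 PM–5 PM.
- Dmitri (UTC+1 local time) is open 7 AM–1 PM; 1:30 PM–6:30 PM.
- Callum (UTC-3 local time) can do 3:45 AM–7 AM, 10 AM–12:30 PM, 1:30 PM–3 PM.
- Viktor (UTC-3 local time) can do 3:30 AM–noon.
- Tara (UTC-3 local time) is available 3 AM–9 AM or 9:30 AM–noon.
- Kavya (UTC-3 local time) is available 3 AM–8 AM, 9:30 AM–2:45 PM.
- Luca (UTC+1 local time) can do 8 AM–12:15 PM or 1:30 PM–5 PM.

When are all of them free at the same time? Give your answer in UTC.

07:00-07:30, 07:45-10:00, 13:15-15:00

Ximena in UTC: 06:15-07:30, 07:45-10:30, 13:15-16:00 (subtract 1h to convert from UTC+1).
Dmitri in UTC: 06:00-12:00, 12:30-17:30 (subtract 1h to convert from UTC+1).
Callum in UTC: 06:45-10:00, 13:00-15:30, 16:30-18:00 (add 3h to convert from UTC-3).
Viktor in UTC: 06:30-15:00 (add 3h to convert from UTC-3).
Tara in UTC: 06:00-12:00, 12:30-15:00 (add 3h to convert from UTC-3).
Kavya in UTC: 06:00-11:00, 12:30-17:45 (add 3h to convert from UTC-3).
Luca in UTC: 07:00-11:15, 12:30-16:00 (subtract 1h to convert from UTC+1).
Ximena ∩ Dmitri: 06:15-07:30, 07:45-10:30, 13:15-16:00.
Ximena ∩ Dmitri ∩ Callum: 06:45-07:30, 07:45-10:00, 13:15-15:30.
Ximena ∩ Dmitri ∩ Callum ∩ Viktor: 06:45-07:30, 07:45-10:00, 13:15-15:00.
Ximena ∩ Dmitri ∩ Callum ∩ Viktor ∩ Tara: 06:45-07:30, 07:45-10:00, 13:15-15:00.
Ximena ∩ Dmitri ∩ Callum ∩ Viktor ∩ Tara ∩ Kavya: 06:45-07:30, 07:45-10:00, 13:15-15:00.
Ximena ∩ Dmitri ∩ Callum ∩ Viktor ∩ Tara ∩ Kavya ∩ Luca: 07:00-07:30, 07:45-10:00, 13:15-15:00.
Those are the intersection windows.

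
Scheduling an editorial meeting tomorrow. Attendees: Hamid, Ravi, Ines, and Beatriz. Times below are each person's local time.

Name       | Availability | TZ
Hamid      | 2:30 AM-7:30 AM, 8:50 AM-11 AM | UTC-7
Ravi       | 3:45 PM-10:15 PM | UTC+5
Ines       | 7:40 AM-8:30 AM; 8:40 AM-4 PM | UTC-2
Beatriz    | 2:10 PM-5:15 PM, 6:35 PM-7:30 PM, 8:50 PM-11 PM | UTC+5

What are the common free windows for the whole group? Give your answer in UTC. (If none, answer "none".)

10:45-12:15, 13:35-14:30, 15:50-17:15

Hamid in UTC: 09:30-14:30, 15:50-18:00 (add 7h to convert from UTC-7).
Ravi in UTC: 10:45-17:15 (subtract 5h to convert from UTC+5).
Ines in UTC: 09:40-10:30, 10:40-18:00 (add 2h to convert from UTC-2).
Beatriz in UTC: 09:10-12:15, 13:35-14:30, 15:50-18:00 (subtract 5h to convert from UTC+5).
Hamid ∩ Ravi: 10:45-14:30, 15:50-17:15.
Hamid ∩ Ravi ∩ Ines: 10:45-14:30, 15:50-17:15.
Hamid ∩ Ravi ∩ Ines ∩ Beatriz: 10:45-12:15, 13:35-14:30, 15:50-17:15.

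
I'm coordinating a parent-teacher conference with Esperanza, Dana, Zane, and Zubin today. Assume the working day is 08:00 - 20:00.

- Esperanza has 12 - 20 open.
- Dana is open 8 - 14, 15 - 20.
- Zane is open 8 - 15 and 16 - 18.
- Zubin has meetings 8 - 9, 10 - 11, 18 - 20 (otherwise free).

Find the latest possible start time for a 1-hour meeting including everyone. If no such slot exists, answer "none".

17:00

Esperanza free: 12:00-20:00.
Dana free: 08:00-14:00, 15:00-20:00.
Zane free: 08:00-15:00, 16:00-18:00.
Zubin free: 09:00-10:00, 11:00-18:00 (invert busy blocks within the working day).
Esperanza ∩ Dana: 12:00-14:00, 15:00-20:00.
Esperanza ∩ Dana ∩ Zane: 12:00-14:00, 16:00-18:00.
Esperanza ∩ Dana ∩ Zane ∩ Zubin: 12:00-14:00, 16:00-18:00.
So the common availability across everyone is 12:00-14:00, 16:00-18:00.
The last common window of at least 60 minutes is 16:00-18:00; a 60-minute meeting can start as late as 17:00 and still end by 18:00.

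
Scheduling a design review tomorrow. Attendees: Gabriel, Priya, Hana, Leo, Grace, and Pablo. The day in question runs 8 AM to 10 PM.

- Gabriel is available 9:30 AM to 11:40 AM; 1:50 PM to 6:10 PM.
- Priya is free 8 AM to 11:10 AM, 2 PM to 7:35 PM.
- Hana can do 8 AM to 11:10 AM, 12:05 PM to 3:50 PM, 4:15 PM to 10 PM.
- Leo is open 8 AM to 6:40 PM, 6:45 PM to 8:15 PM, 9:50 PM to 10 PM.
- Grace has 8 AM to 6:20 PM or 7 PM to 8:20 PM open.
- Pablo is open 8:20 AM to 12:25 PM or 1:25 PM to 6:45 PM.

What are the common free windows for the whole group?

Gabriel ∩ Priya: 09:30-11:10, 14:00-18:10.
Gabriel ∩ Priya ∩ Hana: 09:30-11:10, 14:00-15:50, 16:15-18:10.
Gabriel ∩ Priya ∩ Hana ∩ Leo: 09:30-11:10, 14:00-15:50, 16:15-18:10.
Gabriel ∩ Priya ∩ Hana ∩ Leo ∩ Grace: 09:30-11:10, 14:00-15:50, 16:15-18:10.
Gabriel ∩ Priya ∩ Hana ∩ Leo ∩ Grace ∩ Pablo: 09:30-11:10, 14:00-15:50, 16:15-18:10.

09:30-11:10, 14:00-15:50, 16:15-18:10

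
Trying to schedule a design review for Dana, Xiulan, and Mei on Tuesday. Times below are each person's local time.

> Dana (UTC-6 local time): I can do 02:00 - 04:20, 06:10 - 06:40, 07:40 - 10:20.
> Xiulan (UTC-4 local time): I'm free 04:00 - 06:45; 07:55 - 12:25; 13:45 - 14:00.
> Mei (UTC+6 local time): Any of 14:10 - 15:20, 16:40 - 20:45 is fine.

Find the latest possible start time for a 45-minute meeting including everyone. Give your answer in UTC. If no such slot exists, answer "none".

Dana in UTC: 08:00-10:20, 12:10-12:40, 13:40-16:20 (add 6h to convert from UTC-6).
Xiulan in UTC: 08:00-10:45, 11:55-16:25, 17:45-18:00 (add 4h to convert from UTC-4).
Mei in UTC: 08:10-09:20, 10:40-14:45 (subtract 6h to convert from UTC+6).
Dana ∩ Xiulan: 08:00-10:20, 12:10-12:40, 13:40-16:20.
Dana ∩ Xiulan ∩ Mei: 08:10-09:20, 12:10-12:40, 13:40-14:45.
The last common window of at least 45 minutes is 13:40-14:45; a 45-minute meeting can start as late as 14:00 and still end by 14:45.

14:00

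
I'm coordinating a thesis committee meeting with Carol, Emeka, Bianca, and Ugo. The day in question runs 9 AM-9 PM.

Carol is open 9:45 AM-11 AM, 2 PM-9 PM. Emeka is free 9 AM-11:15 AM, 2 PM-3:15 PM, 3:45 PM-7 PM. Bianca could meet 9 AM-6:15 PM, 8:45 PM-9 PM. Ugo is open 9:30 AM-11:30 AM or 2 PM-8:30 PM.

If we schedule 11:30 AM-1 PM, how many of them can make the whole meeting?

Bianca can make the full 11:30-13:00 slot — that's 1.

1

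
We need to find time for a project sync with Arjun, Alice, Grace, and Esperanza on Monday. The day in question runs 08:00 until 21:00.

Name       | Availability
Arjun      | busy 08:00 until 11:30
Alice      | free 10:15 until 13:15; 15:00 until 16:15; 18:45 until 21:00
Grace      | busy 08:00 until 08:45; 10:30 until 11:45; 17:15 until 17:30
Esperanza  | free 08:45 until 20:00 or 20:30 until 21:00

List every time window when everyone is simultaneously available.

11:45-13:15, 15:00-16:15, 18:45-20:00, 20:30-21:00

Arjun free: 11:30-21:00 (invert busy blocks within the working day).
Alice free: 10:15-13:15, 15:00-16:15, 18:45-21:00.
Grace free: 08:45-10:30, 11:45-17:15, 17:30-21:00 (invert busy blocks within the working day).
Esperanza free: 08:45-20:00, 20:30-21:00.
Arjun ∩ Alice: 11:30-13:15, 15:00-16:15, 18:45-21:00.
Arjun ∩ Alice ∩ Grace: 11:45-13:15, 15:00-16:15, 18:45-21:00.
Arjun ∩ Alice ∩ Grace ∩ Esperanza: 11:45-13:15, 15:00-16:15, 18:45-20:00, 20:30-21:00.
Those are the intersection windows.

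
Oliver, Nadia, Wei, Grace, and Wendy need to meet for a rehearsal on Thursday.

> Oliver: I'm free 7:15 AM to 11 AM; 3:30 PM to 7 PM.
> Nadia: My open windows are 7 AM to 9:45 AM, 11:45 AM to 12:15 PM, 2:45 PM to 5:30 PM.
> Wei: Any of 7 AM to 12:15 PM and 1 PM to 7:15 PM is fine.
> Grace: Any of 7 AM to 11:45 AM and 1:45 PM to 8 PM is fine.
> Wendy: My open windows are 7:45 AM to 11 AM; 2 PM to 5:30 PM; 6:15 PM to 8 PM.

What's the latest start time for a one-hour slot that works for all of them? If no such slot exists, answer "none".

Oliver ∩ Nadia: 07:15-09:45, 15:30-17:30.
Oliver ∩ Nadia ∩ Wei: 07:15-09:45, 15:30-17:30.
Oliver ∩ Nadia ∩ Wei ∩ Grace: 07:15-09:45, 15:30-17:30.
Oliver ∩ Nadia ∩ Wei ∩ Grace ∩ Wendy: 07:45-09:45, 15:30-17:30.
The last common window of at least 60 minutes is 15:30-17:30; a 60-minute meeting can start as late as 16:30 and still end by 17:30.

16:30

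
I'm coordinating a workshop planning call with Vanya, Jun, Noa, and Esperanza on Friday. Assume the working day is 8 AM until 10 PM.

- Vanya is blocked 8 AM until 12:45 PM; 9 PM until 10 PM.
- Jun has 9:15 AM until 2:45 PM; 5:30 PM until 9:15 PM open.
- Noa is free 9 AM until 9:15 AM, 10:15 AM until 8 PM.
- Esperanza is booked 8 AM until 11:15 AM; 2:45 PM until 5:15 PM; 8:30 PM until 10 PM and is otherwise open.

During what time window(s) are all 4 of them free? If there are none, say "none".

Vanya free: 12:45-21:00 (invert busy blocks within the working day).
Jun free: 09:15-14:45, 17:30-21:15.
Noa free: 09:00-09:15, 10:15-20:00.
Esperanza free: 11:15-14:45, 17:15-20:30 (invert busy blocks within the working day).
Vanya ∩ Jun: 12:45-14:45, 17:30-21:00.
Vanya ∩ Jun ∩ Noa: 12:45-14:45, 17:30-20:00.
Vanya ∩ Jun ∩ Noa ∩ Esperanza: 12:45-14:45, 17:30-20:00.
So the common availability across everyone is 12:45-14:45, 17:30-20:00.

12:45-14:45, 17:30-20:00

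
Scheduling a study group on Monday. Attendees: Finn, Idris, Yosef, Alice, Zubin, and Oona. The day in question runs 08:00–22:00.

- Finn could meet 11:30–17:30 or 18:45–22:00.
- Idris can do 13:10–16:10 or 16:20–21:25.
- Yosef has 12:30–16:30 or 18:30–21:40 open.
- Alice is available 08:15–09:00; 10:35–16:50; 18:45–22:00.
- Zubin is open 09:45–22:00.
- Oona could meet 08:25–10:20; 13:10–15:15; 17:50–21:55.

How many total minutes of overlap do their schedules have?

285

Finn ∩ Idris: 13:10-16:10, 16:20-17:30, 18:45-21:25.
Finn ∩ Idris ∩ Yosef: 13:10-16:10, 16:20-16:30, 18:45-21:25.
Finn ∩ Idris ∩ Yosef ∩ Alice: 13:10-16:10, 16:20-16:30, 18:45-21:25.
Finn ∩ Idris ∩ Yosef ∩ Alice ∩ Zubin: 13:10-16:10, 16:20-16:30, 18:45-21:25.
Finn ∩ Idris ∩ Yosef ∩ Alice ∩ Zubin ∩ Oona: 13:10-15:15, 18:45-21:25.
Summing the common windows: 125 + 160 = 285 minutes.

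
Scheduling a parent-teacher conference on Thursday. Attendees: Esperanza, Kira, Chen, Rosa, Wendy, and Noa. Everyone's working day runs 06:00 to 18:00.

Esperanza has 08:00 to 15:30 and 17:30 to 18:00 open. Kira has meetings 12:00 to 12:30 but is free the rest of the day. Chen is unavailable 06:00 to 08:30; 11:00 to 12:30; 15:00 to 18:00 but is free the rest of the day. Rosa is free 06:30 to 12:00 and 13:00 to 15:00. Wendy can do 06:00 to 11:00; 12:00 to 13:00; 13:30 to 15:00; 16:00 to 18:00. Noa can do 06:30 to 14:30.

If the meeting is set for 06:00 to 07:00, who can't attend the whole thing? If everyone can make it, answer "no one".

Esperanza free: 08:00-15:30, 17:30-18:00.
Kira free: 06:00-12:00, 12:30-18:00 (invert busy blocks within the working day).
Chen free: 08:30-11:00, 12:30-15:00 (invert busy blocks within the working day).
Rosa free: 06:30-12:00, 13:00-15:00.
Wendy free: 06:00-11:00, 12:00-13:00, 13:30-15:00, 16:00-18:00.
Noa free: 06:30-14:30.
Esperanza: not fully free for 06:00-07:00. Kira: free for 06:00-07:00. Chen: not fully free for 06:00-07:00. Rosa: not fully free for 06:00-07:00. Wendy: free for 06:00-07:00. Noa: not fully free for 06:00-07:00.

Chen, Esperanza, Noa, Rosa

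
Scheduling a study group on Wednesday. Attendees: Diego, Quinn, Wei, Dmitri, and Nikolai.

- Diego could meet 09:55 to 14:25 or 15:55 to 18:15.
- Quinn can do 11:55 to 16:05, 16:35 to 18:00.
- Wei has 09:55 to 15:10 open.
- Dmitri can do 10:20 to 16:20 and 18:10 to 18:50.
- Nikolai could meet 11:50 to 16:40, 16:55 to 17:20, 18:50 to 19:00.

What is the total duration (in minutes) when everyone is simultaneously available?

Diego ∩ Quinn: 11:55-14:25, 15:55-16:05, 16:35-18:00.
Diego ∩ Quinn ∩ Wei: 11:55-14:25.
Diego ∩ Quinn ∩ Wei ∩ Dmitri: 11:55-14:25.
Diego ∩ Quinn ∩ Wei ∩ Dmitri ∩ Nikolai: 11:55-14:25.
So the common availability across everyone is 11:55-14:25.
That's a single block of 150 minutes.

150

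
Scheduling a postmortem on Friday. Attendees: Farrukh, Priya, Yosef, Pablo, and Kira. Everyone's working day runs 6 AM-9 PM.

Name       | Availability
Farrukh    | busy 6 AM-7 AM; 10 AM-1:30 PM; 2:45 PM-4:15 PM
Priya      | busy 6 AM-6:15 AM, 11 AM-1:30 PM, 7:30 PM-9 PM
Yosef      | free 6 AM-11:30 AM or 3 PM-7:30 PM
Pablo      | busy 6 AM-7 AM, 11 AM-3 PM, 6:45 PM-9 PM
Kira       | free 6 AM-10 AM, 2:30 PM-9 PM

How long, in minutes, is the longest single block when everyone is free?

180

Farrukh free: 07:00-10:00, 13:30-14:45, 16:15-21:00 (invert busy blocks within the working day).
Priya free: 06:15-11:00, 13:30-19:30 (invert busy blocks within the working day).
Yosef free: 06:00-11:30, 15:00-19:30.
Pablo free: 07:00-11:00, 15:00-18:45 (invert busy blocks within the working day).
Kira free: 06:00-10:00, 14:30-21:00.
Farrukh ∩ Priya: 07:00-10:00, 13:30-14:45, 16:15-19:30.
Farrukh ∩ Priya ∩ Yosef: 07:00-10:00, 16:15-19:30.
Farrukh ∩ Priya ∩ Yosef ∩ Pablo: 07:00-10:00, 16:15-18:45.
Farrukh ∩ Priya ∩ Yosef ∩ Pablo ∩ Kira: 07:00-10:00, 16:15-18:45.
So the common availability across everyone is 07:00-10:00, 16:15-18:45.
The longest is 07:00-10:00 at 180 minutes.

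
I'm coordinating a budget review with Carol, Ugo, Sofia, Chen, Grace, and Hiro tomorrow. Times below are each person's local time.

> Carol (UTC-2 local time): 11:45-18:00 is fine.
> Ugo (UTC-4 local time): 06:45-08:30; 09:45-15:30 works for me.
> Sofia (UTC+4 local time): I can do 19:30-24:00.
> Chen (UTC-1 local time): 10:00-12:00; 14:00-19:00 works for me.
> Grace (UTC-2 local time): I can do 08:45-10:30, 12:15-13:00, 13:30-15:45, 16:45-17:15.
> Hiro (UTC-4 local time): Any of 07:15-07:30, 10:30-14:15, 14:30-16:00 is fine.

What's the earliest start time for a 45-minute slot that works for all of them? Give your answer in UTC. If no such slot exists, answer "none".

15:30

Carol in UTC: 13:45-20:00 (add 2h to convert from UTC-2).
Ugo in UTC: 10:45-12:30, 13:45-19:30 (add 4h to convert from UTC-4).
Sofia in UTC: 15:30-20:00 (subtract 4h to convert from UTC+4).
Chen in UTC: 11:00-13:00, 15:00-20:00 (add 1h to convert from UTC-1).
Grace in UTC: 10:45-12:30, 14:15-15:00, 15:30-17:45, 18:45-19:15 (add 2h to convert from UTC-2).
Hiro in UTC: 11:15-11:30, 14:30-18:15, 18:30-20:00 (add 4h to convert from UTC-4).
Carol ∩ Ugo: 13:45-19:30.
Carol ∩ Ugo ∩ Sofia: 15:30-19:30.
Carol ∩ Ugo ∩ Sofia ∩ Chen: 15:30-19:30.
Carol ∩ Ugo ∩ Sofia ∩ Chen ∩ Grace: 15:30-17:45, 18:45-19:15.
Carol ∩ Ugo ∩ Sofia ∩ Chen ∩ Grace ∩ Hiro: 15:30-17:45, 18:45-19:15.
Those are the intersection windows.
The first common window of at least 45 minutes is 15:30-17:45, so the earliest start is 15:30.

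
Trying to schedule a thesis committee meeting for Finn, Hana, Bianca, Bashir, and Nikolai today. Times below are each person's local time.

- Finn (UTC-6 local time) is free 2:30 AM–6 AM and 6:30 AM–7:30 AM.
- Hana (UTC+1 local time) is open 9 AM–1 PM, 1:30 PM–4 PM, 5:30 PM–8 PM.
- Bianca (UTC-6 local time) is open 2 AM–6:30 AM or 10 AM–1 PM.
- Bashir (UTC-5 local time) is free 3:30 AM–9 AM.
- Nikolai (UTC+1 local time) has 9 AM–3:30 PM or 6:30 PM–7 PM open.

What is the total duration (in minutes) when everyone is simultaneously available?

210

Finn in UTC: 08:30-12:00, 12:30-13:30 (add 6h to convert from UTC-6).
Hana in UTC: 08:00-12:00, 12:30-15:00, 16:30-19:00 (subtract 1h to convert from UTC+1).
Bianca in UTC: 08:00-12:30, 16:00-19:00 (add 6h to convert from UTC-6).
Bashir in UTC: 08:30-14:00 (add 5h to convert from UTC-5).
Nikolai in UTC: 08:00-14:30, 17:30-18:00 (subtract 1h to convert from UTC+1).
Finn ∩ Hana: 08:30-12:00, 12:30-13:30.
Finn ∩ Hana ∩ Bianca: 08:30-12:00.
Finn ∩ Hana ∩ Bianca ∩ Bashir: 08:30-12:00.
Finn ∩ Hana ∩ Bianca ∩ Bashir ∩ Nikolai: 08:30-12:00.
That's a single block of 210 minutes.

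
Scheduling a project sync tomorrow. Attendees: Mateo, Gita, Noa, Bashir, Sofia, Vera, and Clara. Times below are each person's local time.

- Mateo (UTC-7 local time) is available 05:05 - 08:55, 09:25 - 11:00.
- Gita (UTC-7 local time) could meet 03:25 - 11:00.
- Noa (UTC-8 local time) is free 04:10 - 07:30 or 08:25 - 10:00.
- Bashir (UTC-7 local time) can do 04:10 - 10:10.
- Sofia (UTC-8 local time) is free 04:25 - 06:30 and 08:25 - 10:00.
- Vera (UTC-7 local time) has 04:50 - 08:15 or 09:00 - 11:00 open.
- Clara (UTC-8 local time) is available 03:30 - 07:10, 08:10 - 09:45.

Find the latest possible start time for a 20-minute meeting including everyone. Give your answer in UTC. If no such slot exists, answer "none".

16:50

Mateo in UTC: 12:05-15:55, 16:25-18:00 (add 7h to convert from UTC-7).
Gita in UTC: 10:25-18:00 (add 7h to convert from UTC-7).
Noa in UTC: 12:10-15:30, 16:25-18:00 (add 8h to convert from UTC-8).
Bashir in UTC: 11:10-17:10 (add 7h to convert from UTC-7).
Sofia in UTC: 12:25-14:30, 16:25-18:00 (add 8h to convert from UTC-8).
Vera in UTC: 11:50-15:15, 16:00-18:00 (add 7h to convert from UTC-7).
Clara in UTC: 11:30-15:10, 16:10-17:45 (add 8h to convert from UTC-8).
Mateo ∩ Gita: 12:05-15:55, 16:25-18:00.
Mateo ∩ Gita ∩ Noa: 12:10-15:30, 16:25-18:00.
Mateo ∩ Gita ∩ Noa ∩ Bashir: 12:10-15:30, 16:25-17:10.
Mateo ∩ Gita ∩ Noa ∩ Bashir ∩ Sofia: 12:25-14:30, 16:25-17:10.
Mateo ∩ Gita ∩ Noa ∩ Bashir ∩ Sofia ∩ Vera: 12:25-14:30, 16:25-17:10.
Mateo ∩ Gita ∩ Noa ∩ Bashir ∩ Sofia ∩ Vera ∩ Clara: 12:25-14:30, 16:25-17:10.
The last common window of at least 20 minutes is 16:25-17:10; a 20-minute meeting can start as late as 16:50 and still end by 17:10.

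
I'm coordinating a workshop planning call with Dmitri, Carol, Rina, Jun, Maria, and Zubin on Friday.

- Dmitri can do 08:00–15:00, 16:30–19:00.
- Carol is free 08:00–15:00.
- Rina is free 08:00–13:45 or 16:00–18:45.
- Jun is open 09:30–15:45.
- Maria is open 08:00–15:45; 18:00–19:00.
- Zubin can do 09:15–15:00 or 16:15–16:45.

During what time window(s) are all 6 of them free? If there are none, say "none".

09:30-13:45

Dmitri ∩ Carol: 08:00-15:00.
Dmitri ∩ Carol ∩ Rina: 08:00-13:45.
Dmitri ∩ Carol ∩ Rina ∩ Jun: 09:30-13:45.
Dmitri ∩ Carol ∩ Rina ∩ Jun ∩ Maria: 09:30-13:45.
Dmitri ∩ Carol ∩ Rina ∩ Jun ∩ Maria ∩ Zubin: 09:30-13:45.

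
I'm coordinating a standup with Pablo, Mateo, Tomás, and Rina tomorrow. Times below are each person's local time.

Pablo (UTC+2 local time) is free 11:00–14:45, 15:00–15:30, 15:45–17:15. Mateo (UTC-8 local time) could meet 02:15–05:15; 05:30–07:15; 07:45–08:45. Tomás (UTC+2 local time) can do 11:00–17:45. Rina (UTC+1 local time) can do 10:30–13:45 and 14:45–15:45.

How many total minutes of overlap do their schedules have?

Pablo in UTC: 09:00-12:45, 13:00-13:30, 13:45-15:15 (subtract 2h to convert from UTC+2).
Mateo in UTC: 10:15-13:15, 13:30-15:15, 15:45-16:45 (add 8h to convert from UTC-8).
Tomás in UTC: 09:00-15:45 (subtract 2h to convert from UTC+2).
Rina in UTC: 09:30-12:45, 13:45-14:45 (subtract 1h to convert from UTC+1).
Pablo ∩ Mateo: 10:15-12:45, 13:00-13:15, 13:45-15:15.
Pablo ∩ Mateo ∩ Tomás: 10:15-12:45, 13:00-13:15, 13:45-15:15.
Pablo ∩ Mateo ∩ Tomás ∩ Rina: 10:15-12:45, 13:45-14:45.
Summing the common windows: 150 + 60 = 210 minutes.

210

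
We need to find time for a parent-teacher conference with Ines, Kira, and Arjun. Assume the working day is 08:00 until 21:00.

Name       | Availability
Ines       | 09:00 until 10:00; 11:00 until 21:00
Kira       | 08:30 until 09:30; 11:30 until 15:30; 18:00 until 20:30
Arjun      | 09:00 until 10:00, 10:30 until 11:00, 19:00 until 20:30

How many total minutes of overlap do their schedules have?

120

Ines ∩ Kira: 09:00-09:30, 11:30-15:30, 18:00-20:30.
Ines ∩ Kira ∩ Arjun: 09:00-09:30, 19:00-20:30.
So the common availability across everyone is 09:00-09:30, 19:00-20:30.
Summing the common windows: 30 + 90 = 120 minutes.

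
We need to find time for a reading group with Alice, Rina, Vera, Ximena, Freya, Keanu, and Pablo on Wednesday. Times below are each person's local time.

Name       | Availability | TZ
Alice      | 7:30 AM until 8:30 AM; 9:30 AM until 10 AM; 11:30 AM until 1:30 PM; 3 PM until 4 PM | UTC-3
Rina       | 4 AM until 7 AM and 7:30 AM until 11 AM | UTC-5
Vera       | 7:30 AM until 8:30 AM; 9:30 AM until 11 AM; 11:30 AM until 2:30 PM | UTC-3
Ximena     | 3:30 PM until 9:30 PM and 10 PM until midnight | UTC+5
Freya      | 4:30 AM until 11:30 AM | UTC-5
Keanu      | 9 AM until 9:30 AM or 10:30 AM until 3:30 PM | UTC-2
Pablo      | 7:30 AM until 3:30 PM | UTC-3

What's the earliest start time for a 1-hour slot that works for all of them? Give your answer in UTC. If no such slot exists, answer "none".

Alice in UTC: 10:30-11:30, 12:30-13:00, 14:30-16:30, 18:00-19:00 (add 3h to convert from UTC-3).
Rina in UTC: 09:00-12:00, 12:30-16:00 (add 5h to convert from UTC-5).
Vera in UTC: 10:30-11:30, 12:30-14:00, 14:30-17:30 (add 3h to convert from UTC-3).
Ximena in UTC: 10:30-16:30, 17:00-19:00 (subtract 5h to convert from UTC+5).
Freya in UTC: 09:30-16:30 (add 5h to convert from UTC-5).
Keanu in UTC: 11:00-11:30, 12:30-17:30 (add 2h to convert from UTC-2).
Pablo in UTC: 10:30-18:30 (add 3h to convert from UTC-3).
Alice ∩ Rina: 10:30-11:30, 12:30-13:00, 14:30-16:00.
Alice ∩ Rina ∩ Vera: 10:30-11:30, 12:30-13:00, 14:30-16:00.
Alice ∩ Rina ∩ Vera ∩ Ximena: 10:30-11:30, 12:30-13:00, 14:30-16:00.
Alice ∩ Rina ∩ Vera ∩ Ximena ∩ Freya: 10:30-11:30, 12:30-13:00, 14:30-16:00.
Alice ∩ Rina ∩ Vera ∩ Ximena ∩ Freya ∩ Keanu: 11:00-11:30, 12:30-13:00, 14:30-16:00.
Alice ∩ Rina ∩ Vera ∩ Ximena ∩ Freya ∩ Keanu ∩ Pablo: 11:00-11:30, 12:30-13:00, 14:30-16:00.
The first common window of at least 60 minutes is 14:30-16:00, so the earliest start is 14:30.

14:30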